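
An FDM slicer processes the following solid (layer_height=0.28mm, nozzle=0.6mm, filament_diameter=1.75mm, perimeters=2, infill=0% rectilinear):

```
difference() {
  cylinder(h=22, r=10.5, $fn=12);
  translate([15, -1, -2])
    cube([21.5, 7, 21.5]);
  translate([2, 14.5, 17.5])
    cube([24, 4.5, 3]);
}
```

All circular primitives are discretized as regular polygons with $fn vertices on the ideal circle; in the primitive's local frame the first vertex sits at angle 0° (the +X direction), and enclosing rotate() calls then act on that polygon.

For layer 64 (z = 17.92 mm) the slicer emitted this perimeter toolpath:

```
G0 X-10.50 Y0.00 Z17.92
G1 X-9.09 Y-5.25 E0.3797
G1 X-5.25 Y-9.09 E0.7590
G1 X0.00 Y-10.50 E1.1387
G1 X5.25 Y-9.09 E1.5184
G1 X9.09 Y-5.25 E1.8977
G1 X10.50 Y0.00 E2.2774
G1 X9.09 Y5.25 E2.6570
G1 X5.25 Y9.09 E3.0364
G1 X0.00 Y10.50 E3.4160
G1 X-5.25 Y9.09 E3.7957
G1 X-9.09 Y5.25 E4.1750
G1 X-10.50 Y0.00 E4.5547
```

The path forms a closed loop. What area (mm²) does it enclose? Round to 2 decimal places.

330.63 mm²

Apply the shoelace formula to the sequence of (X, Y) vertices; enclosed area = 330.63 mm².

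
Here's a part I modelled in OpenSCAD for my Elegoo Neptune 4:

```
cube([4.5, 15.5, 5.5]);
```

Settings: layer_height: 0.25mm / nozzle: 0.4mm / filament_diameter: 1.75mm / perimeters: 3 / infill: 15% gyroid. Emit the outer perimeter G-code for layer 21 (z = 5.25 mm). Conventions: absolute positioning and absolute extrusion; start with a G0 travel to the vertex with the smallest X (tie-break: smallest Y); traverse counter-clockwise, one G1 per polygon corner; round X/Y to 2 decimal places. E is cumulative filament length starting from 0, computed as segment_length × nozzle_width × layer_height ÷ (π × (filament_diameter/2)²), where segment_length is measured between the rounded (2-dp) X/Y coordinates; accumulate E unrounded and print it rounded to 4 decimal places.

At z = 5.25 mm: the 4.5×15.5 cube contributes its full rectangle. The outline is a single polygon with 4 vertices. Extrusion per mm of travel: 0.4 × 0.25 / (π × 0.875²) = 0.041575. Accumulating E over each segment gives final E = 1.6630.

G0 X0.00 Y0.00 Z5.25
G1 X4.50 Y0.00 E0.1871
G1 X4.50 Y15.50 E0.8315
G1 X0.00 Y15.50 E1.0186
G1 X0.00 Y0.00 E1.6630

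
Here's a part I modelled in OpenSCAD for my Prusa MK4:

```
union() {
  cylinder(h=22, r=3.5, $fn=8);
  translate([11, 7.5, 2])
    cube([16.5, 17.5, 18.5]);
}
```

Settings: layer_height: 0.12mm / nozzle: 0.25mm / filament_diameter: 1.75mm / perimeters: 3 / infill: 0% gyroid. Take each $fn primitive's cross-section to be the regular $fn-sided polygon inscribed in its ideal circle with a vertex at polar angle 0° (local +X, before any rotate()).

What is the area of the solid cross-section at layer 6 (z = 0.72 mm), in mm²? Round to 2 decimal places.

At z = 0.72 mm: the r=3.5 cylinder contributes a regular 8-gon of circumradius 3.5 (area = (8/2)·3.500²·sin(360°/8) = 34.65 mm²); the cube at (11, 7.5) is not intersected at this z (z outside [2, 20.5]); Merging all regions: only the r=3.5 cylinder is present, so the union is just that shape — area = 34.65 mm². Overall, the cross-section is a single solid region. Net area = 34.65 mm².

34.65 mm²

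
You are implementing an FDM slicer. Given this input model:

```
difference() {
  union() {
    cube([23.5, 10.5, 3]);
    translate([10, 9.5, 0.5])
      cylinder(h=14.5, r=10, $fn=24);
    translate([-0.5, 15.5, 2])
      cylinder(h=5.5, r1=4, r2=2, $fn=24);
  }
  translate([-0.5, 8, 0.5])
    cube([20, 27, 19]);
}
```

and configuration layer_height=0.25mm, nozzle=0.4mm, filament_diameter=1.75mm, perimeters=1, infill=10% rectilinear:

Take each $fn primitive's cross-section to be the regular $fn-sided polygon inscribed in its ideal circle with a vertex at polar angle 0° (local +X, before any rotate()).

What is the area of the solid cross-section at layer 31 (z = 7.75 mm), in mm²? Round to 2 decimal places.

127.07 mm²

At z = 7.75 mm: the cube is not intersected at this z (z outside [0, 3]); the r=10 cylinder at (10, 9.5) gives a regular 24-gon of circumradius 10 (constant along its height) (area = (24/2)·10.000²·sin(360°/24) = 310.58 mm²); the cone at (-0.5, 15.5) is not intersected at this z (z outside [2, 7.5]); Taking the union: only the r=10 cylinder at (10, 9.5) is present, so the union is just that shape — area = 310.58 mm²; the 20×27 cube at (-0.5, 8) contributes its full rectangle (area 540.00 mm²); Subtracting the remaining from the first: starting from the result so far (310.58 mm²), the 20×27 cube at (-0.5, 8) partially overlaps it — only the 183.51 mm² overlap (of its 540.00 mm²) is removed, clipping the outline — area = 127.07 mm². Overall, the cross-section is a single solid region. Net area = 127.07 mm².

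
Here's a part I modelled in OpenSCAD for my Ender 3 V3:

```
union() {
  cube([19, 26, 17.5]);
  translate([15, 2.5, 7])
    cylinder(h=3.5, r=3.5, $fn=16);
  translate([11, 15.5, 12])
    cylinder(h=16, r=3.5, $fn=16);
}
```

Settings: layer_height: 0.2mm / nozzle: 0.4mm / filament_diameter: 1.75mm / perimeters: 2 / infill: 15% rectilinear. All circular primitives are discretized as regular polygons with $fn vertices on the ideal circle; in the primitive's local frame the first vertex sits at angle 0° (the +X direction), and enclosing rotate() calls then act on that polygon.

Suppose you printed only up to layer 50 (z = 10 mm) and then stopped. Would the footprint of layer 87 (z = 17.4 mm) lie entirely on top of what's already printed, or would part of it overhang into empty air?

entirely on top

Compare the two slices. At z = 10: the cube (footprint 19×26) is included at this height (area 494.00 mm²); the cylinder at (15, 2.5): section is a regular 16-gon, circumradius r=3.5 (area = (16/2)·3.500²·sin(360°/16) = 37.50 mm²); the cylinder at (11, 15.5) is not intersected at this z (z outside [12, 28]); Merging all regions: the regions partially overlap — summed areas 531.50 mm² minus the doubly-counted overlap 34.38 mm² gives 497.13 mm² — area = 497.13 mm². At z = 17.4: the 19×26 cube contributes its full rectangle (area 494.00 mm²); the cylinder at (15, 2.5) is not intersected at this z (z outside [7, 10.5]); the r=3.5 cylinder at (11, 15.5) gives a regular 16-gon of circumradius 3.5 (constant along its height) (area = (16/2)·3.500²·sin(360°/16) = 37.50 mm²); Merging all regions: the r=3.5 cylinder at (11, 15.5) lies entirely inside the 19×26 cube, so the union is just the 19×26 cube — area = 494.00 mm². Checking containment: the cross-section at z = 17.4 is a subset of the cross-section at z = 10.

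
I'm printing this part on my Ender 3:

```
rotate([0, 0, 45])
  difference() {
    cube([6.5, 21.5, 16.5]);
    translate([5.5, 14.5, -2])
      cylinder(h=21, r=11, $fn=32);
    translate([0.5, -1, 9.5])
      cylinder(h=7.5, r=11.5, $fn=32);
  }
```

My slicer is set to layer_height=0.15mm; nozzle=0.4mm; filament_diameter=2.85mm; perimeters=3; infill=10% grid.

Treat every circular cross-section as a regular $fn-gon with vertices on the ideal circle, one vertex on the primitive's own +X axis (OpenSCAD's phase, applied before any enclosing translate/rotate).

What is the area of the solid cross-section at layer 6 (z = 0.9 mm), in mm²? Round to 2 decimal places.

At z = 0.9 mm: the cube (footprint 6.5×21.5) is included at this height (area 139.75 mm²); the r=11 cylinder at (5.5, 14.5) gives a regular 32-gon of circumradius 11 (constant along its height) (area = (32/2)·11.000²·sin(360°/32) = 377.69 mm²); the cylinder at (0.5, -1) is not intersected at this z (z outside [9.5, 17]); Subtracting the remaining from the first: starting from the 6.5×21.5 cube (139.75 mm²), the r=11 cylinder at (5.5, 14.5) partially overlaps it — only the 114.12 mm² overlap (of its 377.69 mm²) is removed, clipping the outline — area = 25.63 mm²; (rotated 45° about Z; rotation is an isometry so areas/perimeters/island counts are preserved). Overall, the cross-section is a single solid region. Net area = 25.63 mm².

25.63 mm²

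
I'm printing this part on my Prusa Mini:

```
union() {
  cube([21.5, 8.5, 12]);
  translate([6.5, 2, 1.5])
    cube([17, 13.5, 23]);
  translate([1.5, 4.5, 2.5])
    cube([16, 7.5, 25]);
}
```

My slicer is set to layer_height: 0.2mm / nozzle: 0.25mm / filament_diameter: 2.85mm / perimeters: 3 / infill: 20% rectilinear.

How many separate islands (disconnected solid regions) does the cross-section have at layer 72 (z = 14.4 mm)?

1

At z = 14.4 mm: the cube is not intersected at this z (z outside [0, 12]); the cube at (6.5, 2) (footprint 17×13.5) is included at this height; the cube at (1.5, 4.5) (footprint 16×7.5) is included at this height; Combining (union): the regions partially overlap (shared area 82.50 mm²), so overlapping operands fuse into one piece — 1 connected region. Overall, the cross-section is a single solid region. Island count = 1.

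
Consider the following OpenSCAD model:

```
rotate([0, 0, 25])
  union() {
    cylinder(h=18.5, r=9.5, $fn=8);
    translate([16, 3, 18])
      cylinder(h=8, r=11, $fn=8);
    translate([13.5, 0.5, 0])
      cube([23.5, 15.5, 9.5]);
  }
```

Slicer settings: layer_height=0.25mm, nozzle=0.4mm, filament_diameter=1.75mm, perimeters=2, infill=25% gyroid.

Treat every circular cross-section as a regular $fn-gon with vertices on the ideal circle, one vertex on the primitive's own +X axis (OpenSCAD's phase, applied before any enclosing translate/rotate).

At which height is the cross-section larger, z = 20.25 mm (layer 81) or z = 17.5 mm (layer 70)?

Layer 81 (z = 20.25): the cylinder does not reach this height (z outside [0, 18.5]); the r=11 cylinder at (16, 3) gives a regular 8-gon of circumradius 11 (constant along its height) (area = (8/2)·11.000²·sin(360°/8) = 342.24 mm²); the cube at (13.5, 0.5) is not intersected at this z (z outside [0, 9.5]); Merging all regions: only the r=11 cylinder at (16, 3) is present, so the union is just that shape — area = 342.24 mm²; (rotated 25° about Z; rotation is an isometry so areas/perimeters/island counts are preserved). So its area = 342.24 mm². Layer 70 (z = 17.5): the cylinder: section is a regular 8-gon, circumradius r=9.5 (area = (8/2)·9.500²·sin(360°/8) = 255.27 mm²); the cylinder at (16, 3) does not reach this height (z outside [18, 26]); the cube at (13.5, 0.5) is absent (z outside [0, 9.5]); Combining (union): only the r=9.5 cylinder is present, so the union is just that shape — area = 255.27 mm²; (whole slice rotated 25° about Z — lengths, areas and connectivity unchanged). So its area = 255.27 mm². Layer 81 is larger (342.24 vs 255.27 mm²).

layer 81 (z = 20.25 mm)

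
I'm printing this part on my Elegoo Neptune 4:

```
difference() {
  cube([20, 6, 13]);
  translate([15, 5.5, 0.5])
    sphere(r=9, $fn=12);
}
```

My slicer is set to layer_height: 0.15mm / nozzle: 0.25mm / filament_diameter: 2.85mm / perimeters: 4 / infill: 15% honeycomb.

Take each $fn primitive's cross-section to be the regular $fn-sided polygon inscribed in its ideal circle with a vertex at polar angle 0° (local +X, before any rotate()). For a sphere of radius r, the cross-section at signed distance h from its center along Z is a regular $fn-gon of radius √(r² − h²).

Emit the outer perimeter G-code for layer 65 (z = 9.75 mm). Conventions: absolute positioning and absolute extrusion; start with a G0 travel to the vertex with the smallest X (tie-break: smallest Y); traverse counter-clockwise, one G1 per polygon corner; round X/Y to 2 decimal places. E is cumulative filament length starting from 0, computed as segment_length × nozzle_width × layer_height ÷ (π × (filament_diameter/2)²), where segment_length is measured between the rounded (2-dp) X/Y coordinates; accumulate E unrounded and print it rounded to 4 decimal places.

At z = 9.75 mm: the cube is present — its section is the full 20×6 rectangle; the sphere at (15, 5.5) is absent (|z−center|=9.250 > r=9); After the difference (first − rest): none of the subtracted shapes is present at this height, so the 20×6 cube is unchanged — 1 connected region. The outline is a single polygon with 4 vertices. Extrusion per mm of travel: 0.25 × 0.15 / (π × 1.425²) = 0.005878. Accumulating E over each segment gives final E = 0.3057.

G0 X0.00 Y0.00 Z9.75
G1 X20.00 Y0.00 E0.1176
G1 X20.00 Y6.00 E0.1528
G1 X0.00 Y6.00 E0.2704
G1 X0.00 Y0.00 E0.3057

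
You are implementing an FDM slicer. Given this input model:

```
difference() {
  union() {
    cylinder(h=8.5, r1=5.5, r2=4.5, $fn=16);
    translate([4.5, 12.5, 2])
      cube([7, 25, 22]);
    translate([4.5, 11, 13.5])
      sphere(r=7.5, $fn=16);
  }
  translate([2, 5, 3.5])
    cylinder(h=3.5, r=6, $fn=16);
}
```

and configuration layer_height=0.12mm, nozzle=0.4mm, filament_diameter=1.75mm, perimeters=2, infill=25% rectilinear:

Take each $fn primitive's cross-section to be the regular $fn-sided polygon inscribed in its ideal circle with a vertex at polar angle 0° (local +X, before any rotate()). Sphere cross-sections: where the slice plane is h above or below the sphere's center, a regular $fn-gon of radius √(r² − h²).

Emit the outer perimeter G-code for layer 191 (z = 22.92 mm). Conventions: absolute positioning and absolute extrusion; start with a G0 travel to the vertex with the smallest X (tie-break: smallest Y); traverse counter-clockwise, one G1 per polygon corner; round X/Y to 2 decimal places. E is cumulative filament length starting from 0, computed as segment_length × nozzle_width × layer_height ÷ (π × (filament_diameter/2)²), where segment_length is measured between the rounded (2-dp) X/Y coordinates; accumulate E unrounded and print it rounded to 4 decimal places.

At z = 22.92 mm: the cone is not intersected at this z (z outside [0, 8.5]); the cube at (4.5, 12.5) is present — its section is the full 7×25 rectangle; the sphere at (4.5, 11) is not intersected at this z (|z−center|=9.420 > r=7.5); Taking the union: only the 7×25 cube at (4.5, 12.5) is present, so the union is just that shape — 1 connected region; the cylinder at (2, 5) is not intersected at this z (z outside [3.5, 7]); Taking the first minus the rest: none of the subtracted shapes is present at this height, so that combined region is unchanged — 1 connected region. The outline is a single polygon with 4 vertices. Extrusion per mm of travel: 0.4 × 0.12 / (π × 0.875²) = 0.019956. Accumulating E over each segment gives final E = 1.2772.

G0 X4.50 Y12.50 Z22.92
G1 X11.50 Y12.50 E0.1397
G1 X11.50 Y37.50 E0.6386
G1 X4.50 Y37.50 E0.7783
G1 X4.50 Y12.50 E1.2772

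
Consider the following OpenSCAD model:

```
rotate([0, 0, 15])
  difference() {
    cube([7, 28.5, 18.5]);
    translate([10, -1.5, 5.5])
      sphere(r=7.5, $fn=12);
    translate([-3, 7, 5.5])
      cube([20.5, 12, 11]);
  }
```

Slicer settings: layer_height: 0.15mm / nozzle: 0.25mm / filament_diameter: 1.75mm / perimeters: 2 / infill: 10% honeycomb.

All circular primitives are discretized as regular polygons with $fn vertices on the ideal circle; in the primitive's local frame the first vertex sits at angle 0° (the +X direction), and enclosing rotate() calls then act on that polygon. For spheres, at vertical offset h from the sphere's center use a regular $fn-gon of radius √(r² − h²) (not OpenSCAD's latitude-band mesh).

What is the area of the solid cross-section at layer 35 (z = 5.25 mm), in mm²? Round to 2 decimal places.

185.08 mm²

At z = 5.25 mm: the cube is present — its section is the full 7×28.5 rectangle (area 199.50 mm²); the sphere at (10, -1.5): section is a regular 12-gon, circumradius = √(r²−h²) = √(7.5²−0.25²) = 7.496 (area = (12/2)·7.496²·sin(360°/12) = 168.56 mm²); the cube at (-3, 7) is not intersected at this z (z outside [5.5, 16.5]); Subtracting the remaining from the first: starting from the 7×28.5 cube (199.50 mm²), the r=7.5 sphere at (10, -1.5) partially overlaps it — only the 14.42 mm² overlap (of its 168.56 mm²) is removed, clipping the outline — area = 185.08 mm²; (whole slice rotated 15° about Z — lengths, areas and connectivity unchanged). Overall, the cross-section is a single solid region. Net area = 185.08 mm².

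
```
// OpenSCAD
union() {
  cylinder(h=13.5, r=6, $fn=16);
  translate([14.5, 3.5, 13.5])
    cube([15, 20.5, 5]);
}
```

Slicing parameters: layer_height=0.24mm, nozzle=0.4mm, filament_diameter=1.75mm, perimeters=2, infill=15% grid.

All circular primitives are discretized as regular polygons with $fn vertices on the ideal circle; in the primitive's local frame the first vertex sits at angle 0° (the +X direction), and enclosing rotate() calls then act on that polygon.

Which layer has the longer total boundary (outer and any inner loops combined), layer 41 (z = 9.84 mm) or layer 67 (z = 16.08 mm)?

layer 67 (z = 16.08 mm)

Layer 41 (z = 9.84): the cylinder: section is a regular 16-gon, circumradius r=6 (perimeter = 2·16·6.000·sin(180°/16) = 37.46 mm); the cube at (14.5, 3.5) is absent (z outside [13.5, 18.5]); Merging all regions: only the r=6 cylinder is present, so the union is just that shape — boundary = 37.46 mm. So its perimeter = 37.46 mm. Layer 67 (z = 16.08): the cylinder is absent (z outside [0, 13.5]); the 15×20.5 cube at (14.5, 3.5) contributes its full rectangle (perimeter 71.00 mm); Merging all regions: only the 15×20.5 cube at (14.5, 3.5) is present, so the union is just that shape — boundary = 71.00 mm. So its perimeter = 71.00 mm. Layer 67 is larger (71.00 vs 37.46 mm).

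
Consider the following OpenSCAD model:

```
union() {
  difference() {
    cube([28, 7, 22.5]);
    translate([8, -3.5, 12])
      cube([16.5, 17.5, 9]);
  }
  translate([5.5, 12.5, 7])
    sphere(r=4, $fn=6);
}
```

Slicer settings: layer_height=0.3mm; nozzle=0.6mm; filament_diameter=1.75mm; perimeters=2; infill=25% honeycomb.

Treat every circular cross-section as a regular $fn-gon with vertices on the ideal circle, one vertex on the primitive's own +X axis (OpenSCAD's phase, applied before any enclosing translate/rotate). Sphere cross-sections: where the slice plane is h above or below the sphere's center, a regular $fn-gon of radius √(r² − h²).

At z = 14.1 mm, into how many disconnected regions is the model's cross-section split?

2

At z = 14.1 mm: the cube is present — its section is the full 28×7 rectangle; the 16.5×17.5 cube at (8, -3.5) contributes its full rectangle; Taking the first minus the rest: starting from the 28×7 cube, the 16.5×17.5 cube at (8, -3.5) partially overlaps it — only the 115.50 mm² overlap (of its 288.75 mm²) is removed, clipping the outline — 2 connected regions; the sphere at (5.5, 12.5) is absent (|z−center|=7.100 > r=4); Merging all regions: only that combined region is present, so the union is just that shape — 2 connected regions. The result has 2 disconnected regions.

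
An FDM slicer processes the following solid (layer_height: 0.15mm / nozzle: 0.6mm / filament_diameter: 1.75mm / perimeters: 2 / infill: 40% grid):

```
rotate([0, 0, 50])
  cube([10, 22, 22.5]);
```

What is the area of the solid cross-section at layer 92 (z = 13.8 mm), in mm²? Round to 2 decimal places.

At z = 13.8 mm: the cube (footprint 10×22) is included at this height (area 220.00 mm²); (rotated 50° about Z; rotation is an isometry so areas/perimeters/island counts are preserved). Overall, the cross-section is a single solid region. Net area = 220.00 mm².

220.00 mm²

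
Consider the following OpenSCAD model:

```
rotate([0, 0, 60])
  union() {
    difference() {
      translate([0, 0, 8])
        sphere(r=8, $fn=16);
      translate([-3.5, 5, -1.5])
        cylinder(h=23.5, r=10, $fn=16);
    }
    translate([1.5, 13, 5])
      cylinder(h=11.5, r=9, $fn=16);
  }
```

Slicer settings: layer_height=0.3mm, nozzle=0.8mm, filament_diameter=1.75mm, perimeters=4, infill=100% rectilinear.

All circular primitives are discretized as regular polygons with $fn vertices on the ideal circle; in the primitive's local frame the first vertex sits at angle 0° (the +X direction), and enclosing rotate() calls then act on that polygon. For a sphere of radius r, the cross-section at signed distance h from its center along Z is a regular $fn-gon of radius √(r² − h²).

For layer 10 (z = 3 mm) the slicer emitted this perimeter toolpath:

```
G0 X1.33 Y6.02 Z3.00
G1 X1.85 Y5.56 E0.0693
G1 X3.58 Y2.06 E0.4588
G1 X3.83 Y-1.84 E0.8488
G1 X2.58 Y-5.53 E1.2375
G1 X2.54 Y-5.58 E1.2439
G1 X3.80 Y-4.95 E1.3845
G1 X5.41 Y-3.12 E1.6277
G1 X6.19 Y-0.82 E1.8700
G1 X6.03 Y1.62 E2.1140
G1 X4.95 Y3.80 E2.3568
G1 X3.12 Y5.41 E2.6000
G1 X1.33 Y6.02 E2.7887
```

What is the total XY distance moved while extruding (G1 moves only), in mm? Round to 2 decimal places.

27.95 mm

Sum the Euclidean lengths of each G1 segment: total = 27.95 mm.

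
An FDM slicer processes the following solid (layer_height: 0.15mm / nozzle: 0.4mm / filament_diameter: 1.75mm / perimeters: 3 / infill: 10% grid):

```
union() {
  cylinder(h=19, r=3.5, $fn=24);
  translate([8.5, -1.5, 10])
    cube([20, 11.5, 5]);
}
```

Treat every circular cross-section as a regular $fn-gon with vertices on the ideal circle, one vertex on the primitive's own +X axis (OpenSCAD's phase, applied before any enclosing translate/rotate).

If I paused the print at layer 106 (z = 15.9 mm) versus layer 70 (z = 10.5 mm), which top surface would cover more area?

Layer 106 (z = 15.9): the r=3.5 cylinder contributes a regular 24-gon of circumradius 3.5 (area = (24/2)·3.500²·sin(360°/24) = 38.05 mm²); the cube at (8.5, -1.5) is absent (z outside [10, 15]); Combining (union): only the r=3.5 cylinder is present, so the union is just that shape — area = 38.05 mm². So its area = 38.05 mm². Layer 70 (z = 10.5): the cylinder: section is a regular 24-gon, circumradius r=3.5 (area = (24/2)·3.500²·sin(360°/24) = 38.05 mm²); the cube at (8.5, -1.5) (footprint 20×11.5) is included at this height (area 230.00 mm²); Merging all regions: the 2 present regions are separate (no shared area or edge), so areas and boundary lengths simply add and each stays a separate island — area = 268.05 mm². So its area = 268.05 mm². Layer 70 is larger (268.05 vs 38.05 mm²).

layer 70 (z = 10.5 mm)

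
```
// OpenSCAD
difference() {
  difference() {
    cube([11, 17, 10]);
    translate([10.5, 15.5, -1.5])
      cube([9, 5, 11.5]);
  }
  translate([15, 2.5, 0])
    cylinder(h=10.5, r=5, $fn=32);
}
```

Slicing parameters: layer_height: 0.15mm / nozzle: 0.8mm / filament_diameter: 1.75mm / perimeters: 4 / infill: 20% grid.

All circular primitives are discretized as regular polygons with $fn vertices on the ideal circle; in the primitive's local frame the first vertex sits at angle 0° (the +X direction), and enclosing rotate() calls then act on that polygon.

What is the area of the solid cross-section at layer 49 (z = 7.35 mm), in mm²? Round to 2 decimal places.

182.34 mm²

At z = 7.35 mm: the cube (footprint 11×17) is included at this height (area 187.00 mm²); the cube at (10.5, 15.5) is present — its section is the full 9×5 rectangle (area 45.00 mm²); Taking the first minus the rest: starting from the 11×17 cube (187.00 mm²), the 9×5 cube at (10.5, 15.5) partially overlaps it — only the 0.75 mm² overlap (of its 45.00 mm²) is removed, clipping the outline — area = 186.25 mm²; the cylinder at (15, 2.5): section is a regular 32-gon, circumradius r=5 (area = (32/2)·5.000²·sin(360°/32) = 78.04 mm²); After the difference (first − rest): starting from that combined region (186.25 mm²), the r=5 cylinder at (15, 2.5) partially overlaps it — only the 3.91 mm² overlap (of its 78.04 mm²) is removed, clipping the outline — area = 182.34 mm². Overall, the cross-section is a single solid region. Net area = 182.34 mm².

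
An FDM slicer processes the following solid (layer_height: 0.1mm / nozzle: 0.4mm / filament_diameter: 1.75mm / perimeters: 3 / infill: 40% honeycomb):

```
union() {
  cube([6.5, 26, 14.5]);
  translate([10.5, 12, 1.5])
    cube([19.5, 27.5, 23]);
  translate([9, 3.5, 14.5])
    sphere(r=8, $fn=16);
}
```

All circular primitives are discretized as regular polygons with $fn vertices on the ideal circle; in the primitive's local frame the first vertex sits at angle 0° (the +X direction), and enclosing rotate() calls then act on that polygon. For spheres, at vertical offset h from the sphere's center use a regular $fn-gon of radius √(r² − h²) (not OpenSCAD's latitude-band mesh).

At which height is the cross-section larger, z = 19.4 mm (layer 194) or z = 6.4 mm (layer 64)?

Layer 194 (z = 19.4): the cube does not reach this height (z outside [0, 14.5]); the 19.5×27.5 cube at (10.5, 12) contributes its full rectangle (area 536.25 mm²); the sphere at (9, 3.5): section is a regular 16-gon, circumradius = √(r²−h²) = √(8²−4.9²) = 6.324 (area = (16/2)·6.324²·sin(360°/16) = 122.43 mm²); Taking the union: the 2 present regions are separate (no shared area or edge), so areas and boundary lengths simply add and each stays a separate island — area = 658.68 mm². So its area = 658.68 mm². Layer 64 (z = 6.4): the cube is present — its section is the full 6.5×26 rectangle (area 169.00 mm²); the 19.5×27.5 cube at (10.5, 12) contributes its full rectangle (area 536.25 mm²); the sphere at (9, 3.5) is not intersected at this z (|z−center|=8.100 > r=8); Merging all regions: the 2 present regions are separate (no shared area or edge), so areas and boundary lengths simply add and each stays a separate island — area = 705.25 mm². So its area = 705.25 mm². Layer 64 is larger (705.25 vs 658.68 mm²).

layer 64 (z = 6.4 mm)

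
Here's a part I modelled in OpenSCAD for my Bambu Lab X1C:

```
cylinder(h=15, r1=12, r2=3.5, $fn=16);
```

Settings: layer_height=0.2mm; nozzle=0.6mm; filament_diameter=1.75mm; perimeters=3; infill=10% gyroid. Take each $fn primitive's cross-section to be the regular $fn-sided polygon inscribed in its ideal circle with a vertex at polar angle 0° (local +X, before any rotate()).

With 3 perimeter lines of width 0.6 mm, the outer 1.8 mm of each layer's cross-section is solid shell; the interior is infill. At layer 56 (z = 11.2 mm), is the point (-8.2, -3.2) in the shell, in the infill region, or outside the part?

At z = 11.2 mm: the cone (r1=12→r2=3.5) has section circumradius 5.653 here — a regular 16-gon. Overall, the cross-section is a single solid region. The nearest boundary edge runs (-5.65, 0.00)→(-5.22, -2.16); distance from the point to it = 3.15 mm. The point is not inside any of the regions above, so it lies outside the cross-section (3.15 mm from the nearest boundary).

outside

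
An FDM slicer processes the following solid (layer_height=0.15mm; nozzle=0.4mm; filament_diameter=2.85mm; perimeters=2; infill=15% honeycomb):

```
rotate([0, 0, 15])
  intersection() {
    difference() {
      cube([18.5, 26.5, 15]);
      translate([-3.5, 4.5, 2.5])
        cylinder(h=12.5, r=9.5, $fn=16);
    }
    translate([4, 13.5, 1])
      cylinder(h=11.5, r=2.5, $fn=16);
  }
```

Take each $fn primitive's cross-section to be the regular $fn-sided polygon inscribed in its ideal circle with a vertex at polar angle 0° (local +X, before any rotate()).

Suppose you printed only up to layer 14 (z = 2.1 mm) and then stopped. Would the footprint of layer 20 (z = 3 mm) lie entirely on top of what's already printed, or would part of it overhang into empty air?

entirely on top

Compare the two slices. At z = 2.1: the 18.5×26.5 cube contributes its full rectangle (area 490.25 mm²); the cylinder at (-3.5, 4.5) is not intersected at this z (z outside [2.5, 15]); Subtracting the remaining from the first: none of the subtracted shapes is present at this height, so the 18.5×26.5 cube is unchanged — area = 490.25 mm²; the r=2.5 cylinder at (4, 13.5) contributes a regular 16-gon of circumradius 2.5 (area = (16/2)·2.500²·sin(360°/16) = 19.13 mm²); After intersecting: the r=2.5 cylinder at (4, 13.5) lies inside the result so far, so the common part is the r=2.5 cylinder at (4, 13.5) itself — area = 19.13 mm²; (rotated 15° about Z; rotation is an isometry so areas/perimeters/island counts are preserved). At z = 3: the cube (footprint 18.5×26.5) is included at this height (area 490.25 mm²); the r=9.5 cylinder at (-3.5, 4.5) contributes a regular 16-gon of circumradius 9.5 (area = (16/2)·9.500²·sin(360°/16) = 276.30 mm²); Subtracting the remaining from the first: starting from the 18.5×26.5 cube (490.25 mm²), the r=9.5 cylinder at (-3.5, 4.5) partially overlaps it — only the 61.85 mm² overlap (of its 276.30 mm²) is removed, clipping the outline — area = 428.40 mm²; the r=2.5 cylinder at (4, 13.5) gives a regular 16-gon of circumradius 2.5 (constant along its height) (area = (16/2)·2.500²·sin(360°/16) = 19.13 mm²); Keeping only the common overlap: the r=2.5 cylinder at (4, 13.5) partially overlaps that combined region; clipping to the common part keeps 18.99 mm² — area = 18.99 mm²; (whole slice rotated 15° about Z — lengths, areas and connectivity unchanged). Checking containment: the cross-section at z = 3 is a subset of the cross-section at z = 2.1.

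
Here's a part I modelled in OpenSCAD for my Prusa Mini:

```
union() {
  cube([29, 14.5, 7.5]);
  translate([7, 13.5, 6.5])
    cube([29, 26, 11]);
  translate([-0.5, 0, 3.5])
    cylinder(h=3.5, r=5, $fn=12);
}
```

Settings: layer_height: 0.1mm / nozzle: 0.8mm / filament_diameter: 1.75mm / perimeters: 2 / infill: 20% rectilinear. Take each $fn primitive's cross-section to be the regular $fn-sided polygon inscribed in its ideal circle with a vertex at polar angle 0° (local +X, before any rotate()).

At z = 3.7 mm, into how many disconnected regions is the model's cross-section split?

1

At z = 3.7 mm: the cube is present — its section is the full 29×14.5 rectangle; the cube at (7, 13.5) is absent (z outside [6.5, 17.5]); the cylinder at (-0.5, 0): section is a regular 12-gon, circumradius r=5; Merging all regions: the regions partially overlap (shared area 16.28 mm²), so overlapping operands fuse into one piece — 1 connected region. The result has 1 disconnected region.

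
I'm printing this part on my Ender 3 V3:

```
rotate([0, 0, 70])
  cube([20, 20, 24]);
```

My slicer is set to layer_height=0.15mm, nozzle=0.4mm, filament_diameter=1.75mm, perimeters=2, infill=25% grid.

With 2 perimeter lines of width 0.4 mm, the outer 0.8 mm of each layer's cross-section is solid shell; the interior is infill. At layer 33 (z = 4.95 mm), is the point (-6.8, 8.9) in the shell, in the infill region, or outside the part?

At z = 4.95 mm: the cube is present — its section is the full 20×20 rectangle; (rotated 70° about Z; rotation is an isometry so areas/perimeters/island counts are preserved). Overall, the cross-section is a single solid region. Undo the 70° rotation: the query point maps to (6.038, 9.434) in the un-rotated model frame. The nearest boundary edge runs (0.00, 20.00)→(0.00, 0.00); distance from the point to it = 6.04 mm. The point is inside the cross-section and 6.04 mm from the nearest boundary — more than the 0.8 mm shell width (2 × 0.4), so it's in the infill interior.

infill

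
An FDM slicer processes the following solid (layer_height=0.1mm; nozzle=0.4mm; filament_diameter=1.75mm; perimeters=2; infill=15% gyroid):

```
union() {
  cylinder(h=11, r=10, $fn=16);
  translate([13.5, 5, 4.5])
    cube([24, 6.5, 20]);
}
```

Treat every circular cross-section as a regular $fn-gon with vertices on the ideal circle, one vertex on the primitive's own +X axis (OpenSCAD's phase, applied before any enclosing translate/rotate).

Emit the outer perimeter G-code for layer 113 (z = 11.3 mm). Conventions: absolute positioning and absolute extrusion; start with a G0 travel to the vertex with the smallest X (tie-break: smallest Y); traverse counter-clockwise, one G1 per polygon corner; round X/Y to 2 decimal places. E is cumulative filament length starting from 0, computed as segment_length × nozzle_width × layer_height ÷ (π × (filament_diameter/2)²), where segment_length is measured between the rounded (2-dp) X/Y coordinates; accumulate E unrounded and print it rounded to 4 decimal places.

At z = 11.3 mm: the cylinder does not reach this height (z outside [0, 11]); the 24×6.5 cube at (13.5, 5) contributes its full rectangle; Merging all regions: only the 24×6.5 cube at (13.5, 5) is present, so the union is just that shape — 1 connected region. The outline is a single polygon with 4 vertices. Extrusion per mm of travel: 0.4 × 0.1 / (π × 0.875²) = 0.016630. Accumulating E over each segment gives final E = 1.0144.

G0 X13.50 Y5.00 Z11.30
G1 X37.50 Y5.00 E0.3991
G1 X37.50 Y11.50 E0.5072
G1 X13.50 Y11.50 E0.9063
G1 X13.50 Y5.00 E1.0144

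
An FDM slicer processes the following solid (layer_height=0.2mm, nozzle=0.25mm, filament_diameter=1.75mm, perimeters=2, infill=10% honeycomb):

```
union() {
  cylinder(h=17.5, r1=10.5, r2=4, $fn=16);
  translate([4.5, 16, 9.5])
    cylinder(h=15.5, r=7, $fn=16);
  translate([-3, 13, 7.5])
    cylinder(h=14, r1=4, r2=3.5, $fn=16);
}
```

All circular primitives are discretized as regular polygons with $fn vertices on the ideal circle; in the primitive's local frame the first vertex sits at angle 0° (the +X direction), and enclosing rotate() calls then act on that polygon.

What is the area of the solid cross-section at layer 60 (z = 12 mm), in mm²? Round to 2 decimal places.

At z = 12 mm: the cone: at t=0.686 of its height the radius interpolates to r₁+(r₂−r₁)t = 6.043, giving a regular 16-gon of that circumradius (area = (16/2)·6.043²·sin(360°/16) = 111.79 mm²); the cylinder at (4.5, 16): section is a regular 16-gon, circumradius r=7 (area = (16/2)·7.000²·sin(360°/16) = 150.01 mm²); the cone at (-3, 13) (r1=4→r2=3.5) has section circumradius 3.839 here — a regular 16-gon (area = (16/2)·3.839²·sin(360°/16) = 45.13 mm²); Taking the union: the regions partially overlap — summed areas 306.93 mm² minus the doubly-counted overlap 11.87 mm² gives 295.06 mm² — area = 295.06 mm². Overall, the cross-section has 2 separate islands. Net area = 295.06 mm².

295.06 mm²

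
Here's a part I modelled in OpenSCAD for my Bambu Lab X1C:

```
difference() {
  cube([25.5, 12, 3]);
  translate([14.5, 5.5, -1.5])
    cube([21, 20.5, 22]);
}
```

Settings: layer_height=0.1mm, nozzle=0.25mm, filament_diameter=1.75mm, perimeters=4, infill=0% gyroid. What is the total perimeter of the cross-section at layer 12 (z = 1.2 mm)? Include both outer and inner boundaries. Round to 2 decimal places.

75.00 mm

At z = 1.2 mm: the 25.5×12 cube contributes its full rectangle (perimeter 75.00 mm); the cube at (14.5, 5.5) is present — its section is the full 21×20.5 rectangle (perimeter 83.00 mm); After the difference (first − rest): starting from the 25.5×12 cube, the 21×20.5 cube at (14.5, 5.5) partially overlaps it — only the 71.50 mm² overlap (of its 430.50 mm²) is removed, clipping the outline — boundary = 75.00 mm. Overall, the cross-section is a single solid region. Total boundary length (outer) = 75.00 mm.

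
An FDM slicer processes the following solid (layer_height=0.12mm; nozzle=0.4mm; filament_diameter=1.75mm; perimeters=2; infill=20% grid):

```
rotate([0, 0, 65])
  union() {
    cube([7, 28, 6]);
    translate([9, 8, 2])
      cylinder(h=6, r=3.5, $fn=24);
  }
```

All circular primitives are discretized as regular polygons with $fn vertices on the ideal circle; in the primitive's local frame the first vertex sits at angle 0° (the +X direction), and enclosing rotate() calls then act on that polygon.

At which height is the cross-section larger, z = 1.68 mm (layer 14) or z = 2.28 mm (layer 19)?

Layer 14 (z = 1.68): the cube is present — its section is the full 7×28 rectangle (area 196.00 mm²); the cylinder at (9, 8) is absent (z outside [2, 8]); Taking the union: only the 7×28 cube is present, so the union is just that shape — area = 196.00 mm²; (rotated 65° about Z; rotation is an isometry so areas/perimeters/island counts are preserved). So its area = 196.00 mm². Layer 19 (z = 2.28): the cube is present — its section is the full 7×28 rectangle (area 196.00 mm²); the cylinder at (9, 8): section is a regular 24-gon, circumradius r=3.5 (area = (24/2)·3.500²·sin(360°/24) = 38.05 mm²); Taking the union: the regions partially overlap — summed areas 234.05 mm² minus the doubly-counted overlap 5.91 mm² gives 228.14 mm² — area = 228.14 mm²; (rotated 65° about Z; rotation is an isometry so areas/perimeters/island counts are preserved). So its area = 228.14 mm². Layer 19 is larger (228.14 vs 196.00 mm²).

layer 19 (z = 2.28 mm)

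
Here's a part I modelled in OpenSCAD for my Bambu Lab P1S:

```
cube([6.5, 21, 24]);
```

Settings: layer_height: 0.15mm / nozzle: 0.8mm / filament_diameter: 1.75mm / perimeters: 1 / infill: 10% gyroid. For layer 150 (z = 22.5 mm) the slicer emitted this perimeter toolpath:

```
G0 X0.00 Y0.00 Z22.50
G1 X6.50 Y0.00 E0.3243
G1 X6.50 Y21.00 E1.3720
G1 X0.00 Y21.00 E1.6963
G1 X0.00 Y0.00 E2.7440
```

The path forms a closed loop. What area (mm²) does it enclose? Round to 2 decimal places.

136.50 mm²

Apply the shoelace formula to the sequence of (X, Y) vertices; enclosed area = 136.50 mm².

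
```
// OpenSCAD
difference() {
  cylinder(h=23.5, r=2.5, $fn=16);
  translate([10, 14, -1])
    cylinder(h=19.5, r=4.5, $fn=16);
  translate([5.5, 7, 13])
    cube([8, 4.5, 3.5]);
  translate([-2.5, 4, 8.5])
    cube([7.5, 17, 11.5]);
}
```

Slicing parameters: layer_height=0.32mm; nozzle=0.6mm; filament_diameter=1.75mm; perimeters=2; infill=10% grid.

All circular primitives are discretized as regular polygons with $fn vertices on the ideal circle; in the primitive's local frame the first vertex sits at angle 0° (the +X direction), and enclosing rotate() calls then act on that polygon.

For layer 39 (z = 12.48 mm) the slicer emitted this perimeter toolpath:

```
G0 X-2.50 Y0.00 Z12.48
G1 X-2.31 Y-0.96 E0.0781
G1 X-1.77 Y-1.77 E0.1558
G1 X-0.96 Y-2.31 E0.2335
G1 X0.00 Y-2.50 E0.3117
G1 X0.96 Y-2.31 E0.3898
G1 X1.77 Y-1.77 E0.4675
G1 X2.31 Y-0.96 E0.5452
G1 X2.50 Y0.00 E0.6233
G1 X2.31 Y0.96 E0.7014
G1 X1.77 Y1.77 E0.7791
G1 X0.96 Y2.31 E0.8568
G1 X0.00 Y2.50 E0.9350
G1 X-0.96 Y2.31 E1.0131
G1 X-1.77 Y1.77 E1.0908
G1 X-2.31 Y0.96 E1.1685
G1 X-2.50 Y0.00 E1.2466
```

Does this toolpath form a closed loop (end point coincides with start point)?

Start point (G0): (-2.50, 0.00). End point (last G1): the path returns to the start — closed.

yes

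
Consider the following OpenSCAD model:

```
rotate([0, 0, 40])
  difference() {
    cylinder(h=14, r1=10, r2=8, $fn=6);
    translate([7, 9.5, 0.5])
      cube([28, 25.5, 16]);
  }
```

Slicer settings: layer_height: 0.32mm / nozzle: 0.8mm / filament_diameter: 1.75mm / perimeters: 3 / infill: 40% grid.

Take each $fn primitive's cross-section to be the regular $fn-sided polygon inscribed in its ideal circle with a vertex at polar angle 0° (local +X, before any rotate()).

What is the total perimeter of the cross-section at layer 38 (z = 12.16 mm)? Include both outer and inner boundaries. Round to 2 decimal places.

49.58 mm

At z = 12.16 mm: the cone: at t=0.869 of its height the radius interpolates to r₁+(r₂−r₁)t = 8.263, giving a regular 6-gon of that circumradius (perimeter = 2·6·8.263·sin(180°/6) = 49.58 mm); the cube at (7, 9.5) is present — its section is the full 28×25.5 rectangle (perimeter 107.00 mm); Subtracting the remaining from the first: starting from the cone, the 28×25.5 cube at (7, 9.5) misses the remaining region (no effect) — boundary = 49.58 mm; (whole slice rotated 40° about Z — lengths, areas and connectivity unchanged). Overall, the cross-section is a single solid region. Total boundary length (outer) = 49.58 mm.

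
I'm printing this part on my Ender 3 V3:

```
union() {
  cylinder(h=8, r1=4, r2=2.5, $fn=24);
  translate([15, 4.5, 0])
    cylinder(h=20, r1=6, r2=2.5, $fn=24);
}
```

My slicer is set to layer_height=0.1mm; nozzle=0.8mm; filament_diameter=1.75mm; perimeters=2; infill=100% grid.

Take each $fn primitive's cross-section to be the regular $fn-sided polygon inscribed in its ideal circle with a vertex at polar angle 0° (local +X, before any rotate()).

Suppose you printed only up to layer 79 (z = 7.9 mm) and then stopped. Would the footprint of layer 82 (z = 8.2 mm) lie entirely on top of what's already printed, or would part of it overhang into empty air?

Compare the two slices. At z = 7.9: the cone contributes a regular 24-gon of circumradius 2.519 (interpolated between r1=4 and r2=2.5 at t=0.988) (area = (24/2)·2.519²·sin(360°/24) = 19.70 mm²); the cone at (15, 4.5) (r1=6→r2=2.5) has section circumradius 4.617 here — a regular 24-gon (area = (24/2)·4.617²·sin(360°/24) = 66.22 mm²); Combining (union): the 2 present regions are separate (no shared area or edge), so areas and boundary lengths simply add and each stays a separate island — area = 85.92 mm². At z = 8.2: the cone is not intersected at this z (z outside [0, 8]); the cone at (15, 4.5) (r1=6→r2=2.5) has section circumradius 4.565 here — a regular 24-gon (area = (24/2)·4.565²·sin(360°/24) = 64.72 mm²); Taking the union: only the cone at (15, 4.5) is present, so the union is just that shape — area = 64.72 mm². Checking containment: the cross-section at z = 8.2 is a subset of the cross-section at z = 7.9.

entirely on top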